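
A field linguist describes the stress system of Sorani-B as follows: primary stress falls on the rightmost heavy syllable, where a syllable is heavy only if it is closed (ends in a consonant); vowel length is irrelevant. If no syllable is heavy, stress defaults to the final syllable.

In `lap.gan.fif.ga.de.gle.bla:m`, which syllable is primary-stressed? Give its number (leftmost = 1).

7

Weights: 1 lap H, 2 gan H, 3 fif H, 4 ga L, 5 de L, 6 gle L, 7 bla:m H.
Heavy syllables in the domain: 1, 2, 3, 7. The rightmost is syllable 7 (bla:m).
Primary stress: syllable 7 → lap.gan.fif.ga.de.gle.ˈbla:m.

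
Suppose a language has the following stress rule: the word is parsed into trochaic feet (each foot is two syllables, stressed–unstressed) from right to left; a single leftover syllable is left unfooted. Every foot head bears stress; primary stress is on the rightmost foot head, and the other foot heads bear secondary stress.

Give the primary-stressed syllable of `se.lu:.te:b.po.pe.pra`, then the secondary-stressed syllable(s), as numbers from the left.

primary 5, secondary 1, 3

Parse right to left into trochaic (ˈσσ) feet: (ˈse.lu:) (ˈte:b.po) (ˈpe.pra).
Foot heads (stressed positions): 1, 3, 5.
End Rule Rightmost: primary stress on the rightmost head = syllable 5.
Secondary stress on 1, 3: ˌse.lu:.ˌte:b.po.ˈpe.pra.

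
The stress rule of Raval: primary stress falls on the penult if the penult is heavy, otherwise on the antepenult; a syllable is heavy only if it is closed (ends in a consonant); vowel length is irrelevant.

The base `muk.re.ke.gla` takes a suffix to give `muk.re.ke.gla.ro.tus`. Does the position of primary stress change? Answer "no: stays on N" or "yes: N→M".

yes: 2→4

Base `muk.re.ke.gla` (4 syllables):
  Weights: 2 re L, 3 ke L, 4 gla L.
  The penult (syllable 3, ke) is light, so stress falls on the antepenult (syllable 2, re).
  → primary stress on syllable 2.
Suffixed `muk.re.ke.gla.ro.tus` (6 syllables):
  Weights: 4 gla L, 5 ro L, 6 tus H.
  The penult (syllable 5, ro) is light, so stress falls on the antepenult (syllable 4, gla).
  → primary stress on syllable 4.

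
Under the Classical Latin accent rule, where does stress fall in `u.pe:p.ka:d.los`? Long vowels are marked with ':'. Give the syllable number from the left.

3

Classical Latin: stress the penult if heavy (long vowel or closed), else the antepenult.
Weights: 2 pe:p H, 3 ka:d H, 4 los H.
The penult (syllable 3, ka:d) is heavy, so it takes stress.
Stress on syllable 3: u.pe:p.ˈka:d.los.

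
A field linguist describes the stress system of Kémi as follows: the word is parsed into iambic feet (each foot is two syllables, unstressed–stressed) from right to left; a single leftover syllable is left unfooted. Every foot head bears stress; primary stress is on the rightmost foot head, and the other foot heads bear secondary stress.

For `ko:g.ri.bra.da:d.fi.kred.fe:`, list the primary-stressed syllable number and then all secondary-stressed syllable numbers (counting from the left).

primary 7, secondary 3, 5

Parse right to left into iambic (σˈσ) feet: ko:g (ri.ˈbra) (da:d.ˈfi) (kred.ˈfe:). Syllable 1 is left unfooted.
Foot heads (stressed positions): 3, 5, 7.
End Rule Rightmost: primary stress on the rightmost head = syllable 7.
Secondary stress on 3, 5: ko:g.ri.ˌbra.da:d.ˌfi.kred.ˈfe:.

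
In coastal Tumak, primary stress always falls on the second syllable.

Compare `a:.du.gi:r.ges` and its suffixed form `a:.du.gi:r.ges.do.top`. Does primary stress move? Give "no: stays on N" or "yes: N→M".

Base `a:.du.gi:r.ges` (4 syllables):
  The word has 4 syllables; the second syllable is syllable 2 (du).
  → primary stress on syllable 2.
Suffixed `a:.du.gi:r.ges.do.top` (6 syllables):
  The word has 6 syllables; the second syllable is syllable 2 (du).
  → primary stress on syllable 2.

no: stays on 2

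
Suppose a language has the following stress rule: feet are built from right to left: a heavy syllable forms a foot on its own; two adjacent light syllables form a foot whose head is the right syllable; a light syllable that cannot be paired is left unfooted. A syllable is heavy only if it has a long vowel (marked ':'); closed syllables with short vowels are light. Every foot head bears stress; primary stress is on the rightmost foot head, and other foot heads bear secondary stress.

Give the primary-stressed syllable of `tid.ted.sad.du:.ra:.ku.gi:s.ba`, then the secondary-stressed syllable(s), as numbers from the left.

primary 7, secondary 3, 4, 5

Weights: 1 tid L, 2 ted L, 3 sad L, 4 du: H, 5 ra: H, 6 ku L, 7 gi:s H, 8 ba L.
Parse right to left (heavy = foot alone; LL = one foot; stranded L unfooted): tid (ted.ˈsad) (ˈdu:) (ˈra:) ku (ˈgi:s) ba.
Foot heads: 3, 4, 5, 7.
Primary stress on the rightmost head = syllable 7.
Secondary stress on 3, 4, 5: tid.ted.ˌsad.ˌdu:.ˌra:.ku.ˈgi:s.ba.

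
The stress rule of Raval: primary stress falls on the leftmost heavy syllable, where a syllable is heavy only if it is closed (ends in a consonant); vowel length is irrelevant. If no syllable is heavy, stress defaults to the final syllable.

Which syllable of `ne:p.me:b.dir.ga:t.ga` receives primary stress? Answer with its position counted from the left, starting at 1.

Weights: 1 ne:p H, 2 me:b H, 3 dir H, 4 ga:t H, 5 ga L.
Heavy syllables in the domain: 1, 2, 3, 4. The leftmost is syllable 1 (ne:p).
Primary stress: syllable 1 → ˈne:p.me:b.dir.ga:t.ga.

1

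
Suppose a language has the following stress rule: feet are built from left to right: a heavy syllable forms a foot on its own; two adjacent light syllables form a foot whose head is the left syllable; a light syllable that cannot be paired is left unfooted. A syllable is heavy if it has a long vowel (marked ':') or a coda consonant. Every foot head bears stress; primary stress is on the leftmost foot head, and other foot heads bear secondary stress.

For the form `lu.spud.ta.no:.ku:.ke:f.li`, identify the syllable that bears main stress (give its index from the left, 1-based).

Weights: 1 lu L, 2 spud H, 3 ta L, 4 no: H, 5 ku: H, 6 ke:f H, 7 li L.
Parse left to right (heavy = foot alone; LL = one foot; stranded L unfooted): lu (ˈspud) ta (ˈno:) (ˈku:) (ˈke:f) li.
Foot heads: 2, 4, 5, 6.
Primary stress on the leftmost head = syllable 2.
Primary stress: syllable 2 → lu.ˈspud.ta.no:.ku:.ke:f.li.

2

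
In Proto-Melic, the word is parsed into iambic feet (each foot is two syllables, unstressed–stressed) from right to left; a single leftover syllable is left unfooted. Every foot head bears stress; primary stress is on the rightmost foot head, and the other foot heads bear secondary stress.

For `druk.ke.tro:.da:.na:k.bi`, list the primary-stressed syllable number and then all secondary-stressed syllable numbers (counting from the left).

Parse right to left into iambic (σˈσ) feet: (druk.ˈke) (tro:.ˈda:) (na:k.ˈbi).
Foot heads (stressed positions): 2, 4, 6.
End Rule Rightmost: primary stress on the rightmost head = syllable 6.
Secondary stress on 2, 4: druk.ˌke.tro:.ˌda:.na:k.ˈbi.

primary 6, secondary 2, 4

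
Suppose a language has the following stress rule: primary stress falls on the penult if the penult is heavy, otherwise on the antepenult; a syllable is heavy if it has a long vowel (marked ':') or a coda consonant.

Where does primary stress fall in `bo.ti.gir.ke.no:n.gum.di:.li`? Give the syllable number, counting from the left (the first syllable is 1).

Weights: 6 gum H, 7 di: H, 8 li L.
The penult (syllable 7, di:) is heavy, so it takes stress.
Primary stress: syllable 7 → bo.ti.gir.ke.no:n.gum.ˈdi:.li.

7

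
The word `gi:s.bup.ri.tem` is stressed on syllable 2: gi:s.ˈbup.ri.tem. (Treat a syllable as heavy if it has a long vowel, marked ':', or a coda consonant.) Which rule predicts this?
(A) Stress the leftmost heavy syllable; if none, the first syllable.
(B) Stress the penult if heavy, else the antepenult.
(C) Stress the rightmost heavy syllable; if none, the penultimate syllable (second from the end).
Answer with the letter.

Rule A → syllable 1 (observed: 2).
Rule B → syllable 2 ✓.
Rule C → syllable 4 (observed: 2).

B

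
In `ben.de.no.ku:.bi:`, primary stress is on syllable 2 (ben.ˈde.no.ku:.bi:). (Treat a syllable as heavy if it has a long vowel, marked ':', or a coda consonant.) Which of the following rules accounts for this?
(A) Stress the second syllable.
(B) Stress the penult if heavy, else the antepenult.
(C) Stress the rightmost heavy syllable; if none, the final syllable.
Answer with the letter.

A

Rule A → syllable 2 ✓.
Rule B → syllable 4 (observed: 2).
Rule C → syllable 5 (observed: 2).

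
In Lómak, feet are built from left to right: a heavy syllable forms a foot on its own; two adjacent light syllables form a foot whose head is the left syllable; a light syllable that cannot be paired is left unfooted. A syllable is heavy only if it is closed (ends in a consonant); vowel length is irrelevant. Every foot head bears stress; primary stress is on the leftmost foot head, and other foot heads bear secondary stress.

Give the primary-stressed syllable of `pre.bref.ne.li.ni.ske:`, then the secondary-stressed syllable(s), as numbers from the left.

primary 2, secondary 3, 5

Weights: 1 pre L, 2 bref H, 3 ne L, 4 li L, 5 ni L, 6 ske: L.
Parse left to right (heavy = foot alone; LL = one foot; stranded L unfooted): pre (ˈbref) (ˈne.li) (ˈni.ske:).
Foot heads: 2, 3, 5.
Primary stress on the leftmost head = syllable 2.
Secondary stress on 3, 5: pre.ˈbref.ˌne.li.ˌni.ske:.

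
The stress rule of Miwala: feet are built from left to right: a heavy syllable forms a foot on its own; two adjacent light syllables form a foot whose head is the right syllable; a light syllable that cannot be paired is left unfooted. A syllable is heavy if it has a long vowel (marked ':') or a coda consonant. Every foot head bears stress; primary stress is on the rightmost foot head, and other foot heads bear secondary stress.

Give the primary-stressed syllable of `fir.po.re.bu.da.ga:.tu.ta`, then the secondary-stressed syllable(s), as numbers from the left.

Weights: 1 fir H, 2 po L, 3 re L, 4 bu L, 5 da L, 6 ga: H, 7 tu L, 8 ta L.
Parse left to right (heavy = foot alone; LL = one foot; stranded L unfooted): (ˈfir) (po.ˈre) (bu.ˈda) (ˈga:) (tu.ˈta).
Foot heads: 1, 3, 5, 6, 8.
Primary stress on the rightmost head = syllable 8.
Secondary stress on 1, 3, 5, 6: ˌfir.po.ˌre.bu.ˌda.ˌga:.tu.ˈta.

primary 8, secondary 1, 3, 5, 6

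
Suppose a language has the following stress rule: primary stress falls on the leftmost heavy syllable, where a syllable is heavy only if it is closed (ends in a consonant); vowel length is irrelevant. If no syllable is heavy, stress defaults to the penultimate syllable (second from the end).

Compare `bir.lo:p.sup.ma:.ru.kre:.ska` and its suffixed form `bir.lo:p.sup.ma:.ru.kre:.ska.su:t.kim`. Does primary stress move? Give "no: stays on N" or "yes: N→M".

no: stays on 1

Base `bir.lo:p.sup.ma:.ru.kre:.ska` (7 syllables):
  Weights: 1 bir H, 2 lo:p H, 3 sup H, 4 ma: L, 5 ru L, 6 kre: L, 7 ska L.
  Heavy syllables in the domain: 1, 2, 3. The leftmost is syllable 1 (bir).
  → primary stress on syllable 1.
Suffixed `bir.lo:p.sup.ma:.ru.kre:.ska.su:t.kim` (9 syllables):
  Weights: 1 bir H, 2 lo:p H, 3 sup H, 4 ma: L, 5 ru L, 6 kre: L, 7 ska L, 8 su:t H, 9 kim H.
  Heavy syllables in the domain: 1, 2, 3, 8, 9. The leftmost is syllable 1 (bir).
  → primary stress on syllable 1.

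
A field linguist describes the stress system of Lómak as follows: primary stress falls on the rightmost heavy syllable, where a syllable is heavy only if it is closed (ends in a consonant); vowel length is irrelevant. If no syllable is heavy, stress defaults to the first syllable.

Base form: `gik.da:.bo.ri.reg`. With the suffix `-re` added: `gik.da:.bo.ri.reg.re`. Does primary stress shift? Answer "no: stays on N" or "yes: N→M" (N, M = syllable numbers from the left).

Base `gik.da:.bo.ri.reg` (5 syllables):
  Weights: 1 gik H, 2 da: L, 3 bo L, 4 ri L, 5 reg H.
  Heavy syllables in the domain: 1, 5. The rightmost is syllable 5 (reg).
  → primary stress on syllable 5.
Suffixed `gik.da:.bo.ri.reg.re` (6 syllables):
  Weights: 1 gik H, 2 da: L, 3 bo L, 4 ri L, 5 reg H, 6 re L.
  Heavy syllables in the domain: 1, 5. The rightmost is syllable 5 (reg).
  → primary stress on syllable 5.

no: stays on 5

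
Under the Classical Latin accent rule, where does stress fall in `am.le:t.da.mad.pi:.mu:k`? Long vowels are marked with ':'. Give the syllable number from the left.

5

Classical Latin: stress the penult if heavy (long vowel or closed), else the antepenult.
Weights: 4 mad H, 5 pi: H, 6 mu:k H.
The penult (syllable 5, pi:) is heavy, so it takes stress.
Stress on syllable 5: am.le:t.da.mad.ˈpi:.mu:k.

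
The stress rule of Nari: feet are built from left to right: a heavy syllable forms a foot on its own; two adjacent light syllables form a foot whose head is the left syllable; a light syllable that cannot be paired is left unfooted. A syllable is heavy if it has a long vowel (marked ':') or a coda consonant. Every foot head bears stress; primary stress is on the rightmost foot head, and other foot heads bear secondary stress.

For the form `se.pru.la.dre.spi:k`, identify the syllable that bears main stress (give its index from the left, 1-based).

Weights: 1 se L, 2 pru L, 3 la L, 4 dre L, 5 spi:k H.
Parse left to right (heavy = foot alone; LL = one foot; stranded L unfooted): (ˈse.pru) (ˈla.dre) (ˈspi:k).
Foot heads: 1, 3, 5.
Primary stress on the rightmost head = syllable 5.
Primary stress: syllable 5 → se.pru.la.dre.ˈspi:k.

5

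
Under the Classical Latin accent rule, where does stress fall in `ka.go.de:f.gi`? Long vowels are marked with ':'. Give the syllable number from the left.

Classical Latin: stress the penult if heavy (long vowel or closed), else the antepenult.
Weights: 2 go L, 3 de:f H, 4 gi L.
The penult (syllable 3, de:f) is heavy, so it takes stress.
Stress on syllable 3: ka.go.ˈde:f.gi.

3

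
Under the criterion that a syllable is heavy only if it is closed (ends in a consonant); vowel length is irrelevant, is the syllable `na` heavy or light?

`na`: short vowel, open (no coda). Open (no coda) → light.

light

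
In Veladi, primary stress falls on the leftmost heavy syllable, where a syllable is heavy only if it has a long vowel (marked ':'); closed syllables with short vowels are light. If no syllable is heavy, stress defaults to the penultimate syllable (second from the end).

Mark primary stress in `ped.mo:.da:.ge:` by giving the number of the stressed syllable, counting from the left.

Weights: 1 ped L, 2 mo: H, 3 da: H, 4 ge: H.
Heavy syllables in the domain: 2, 3, 4. The leftmost is syllable 2 (mo:).
Primary stress: syllable 2 → ped.ˈmo:.da:.ge:.

2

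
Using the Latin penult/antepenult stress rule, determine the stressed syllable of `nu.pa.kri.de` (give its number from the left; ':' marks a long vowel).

2

Classical Latin: stress the penult if heavy (long vowel or closed), else the antepenult.
Weights: 2 pa L, 3 kri L, 4 de L.
The penult (syllable 3, kri) is light, so stress falls on the antepenult (syllable 2, pa).
Stress on syllable 2: nu.ˈpa.kri.de.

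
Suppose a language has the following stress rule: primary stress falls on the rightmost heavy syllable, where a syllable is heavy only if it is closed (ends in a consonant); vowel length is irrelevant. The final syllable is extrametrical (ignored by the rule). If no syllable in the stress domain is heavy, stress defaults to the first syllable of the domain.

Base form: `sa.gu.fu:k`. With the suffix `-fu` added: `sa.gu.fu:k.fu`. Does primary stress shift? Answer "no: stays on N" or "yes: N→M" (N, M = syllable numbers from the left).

Base `sa.gu.fu:k` (3 syllables):
  The final syllable (3, fu:k) is extrametrical; the stress domain is syllables 1–2.
  Weights: 1 sa L, 2 gu L.
  No heavy syllable in the domain; default to the first syllable of the domain = syllable 1.
  → primary stress on syllable 1.
Suffixed `sa.gu.fu:k.fu` (4 syllables):
  The final syllable (4, fu) is extrametrical; the stress domain is syllables 1–3.
  Weights: 1 sa L, 2 gu L, 3 fu:k H.
  Heavy syllables in the domain: 3. The rightmost is syllable 3 (fu:k).
  → primary stress on syllable 3.

yes: 1→3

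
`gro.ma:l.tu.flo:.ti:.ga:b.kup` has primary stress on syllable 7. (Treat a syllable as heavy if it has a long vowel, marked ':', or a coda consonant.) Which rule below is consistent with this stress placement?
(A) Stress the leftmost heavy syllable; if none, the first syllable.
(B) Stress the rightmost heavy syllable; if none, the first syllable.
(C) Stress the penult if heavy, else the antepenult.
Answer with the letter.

Rule A → syllable 2 (observed: 7).
Rule B → syllable 7 ✓.
Rule C → syllable 6 (observed: 7).

B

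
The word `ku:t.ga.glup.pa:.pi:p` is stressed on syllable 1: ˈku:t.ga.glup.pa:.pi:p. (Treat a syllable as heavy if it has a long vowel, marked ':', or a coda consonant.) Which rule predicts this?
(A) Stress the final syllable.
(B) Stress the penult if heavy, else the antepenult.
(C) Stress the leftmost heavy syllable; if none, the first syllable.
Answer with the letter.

C

Rule A → syllable 5 (observed: 1).
Rule B → syllable 4 (observed: 1).
Rule C → syllable 1 ✓.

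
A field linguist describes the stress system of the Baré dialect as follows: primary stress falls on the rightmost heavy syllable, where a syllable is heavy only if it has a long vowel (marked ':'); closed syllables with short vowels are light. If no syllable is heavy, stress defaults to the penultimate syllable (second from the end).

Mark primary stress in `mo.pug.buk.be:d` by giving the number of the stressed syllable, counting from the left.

Weights: 1 mo L, 2 pug L, 3 buk L, 4 be:d H.
Heavy syllables in the domain: 4. The rightmost is syllable 4 (be:d).
Primary stress: syllable 4 → mo.pug.buk.ˈbe:d.

4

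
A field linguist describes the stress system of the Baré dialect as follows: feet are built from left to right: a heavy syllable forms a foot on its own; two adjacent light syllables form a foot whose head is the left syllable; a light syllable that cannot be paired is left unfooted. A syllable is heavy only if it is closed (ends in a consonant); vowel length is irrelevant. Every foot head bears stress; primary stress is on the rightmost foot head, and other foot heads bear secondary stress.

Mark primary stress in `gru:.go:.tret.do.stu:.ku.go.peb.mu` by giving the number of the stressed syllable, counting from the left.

Weights: 1 gru: L, 2 go: L, 3 tret H, 4 do L, 5 stu: L, 6 ku L, 7 go L, 8 peb H, 9 mu L.
Parse left to right (heavy = foot alone; LL = one foot; stranded L unfooted): (ˈgru:.go:) (ˈtret) (ˈdo.stu:) (ˈku.go) (ˈpeb) mu.
Foot heads: 1, 3, 4, 6, 8.
Primary stress on the rightmost head = syllable 8.
Primary stress: syllable 8 → gru:.go:.tret.do.stu:.ku.go.ˈpeb.mu.

8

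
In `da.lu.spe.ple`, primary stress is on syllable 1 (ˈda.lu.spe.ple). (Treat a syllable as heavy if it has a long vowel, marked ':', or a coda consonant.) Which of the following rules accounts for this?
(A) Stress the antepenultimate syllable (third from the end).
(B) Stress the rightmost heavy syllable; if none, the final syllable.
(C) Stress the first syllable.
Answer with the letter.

C

Rule A → syllable 2 (observed: 1).
Rule B → syllable 4 (observed: 1).
Rule C → syllable 1 ✓.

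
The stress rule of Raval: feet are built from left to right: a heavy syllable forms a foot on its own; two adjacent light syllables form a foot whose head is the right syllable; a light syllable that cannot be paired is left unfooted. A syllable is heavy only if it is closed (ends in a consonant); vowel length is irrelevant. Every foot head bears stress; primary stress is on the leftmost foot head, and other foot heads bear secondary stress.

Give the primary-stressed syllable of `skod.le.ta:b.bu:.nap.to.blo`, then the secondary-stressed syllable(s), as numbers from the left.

Weights: 1 skod H, 2 le L, 3 ta:b H, 4 bu: L, 5 nap H, 6 to L, 7 blo L.
Parse left to right (heavy = foot alone; LL = one foot; stranded L unfooted): (ˈskod) le (ˈta:b) bu: (ˈnap) (to.ˈblo).
Foot heads: 1, 3, 5, 7.
Primary stress on the leftmost head = syllable 1.
Secondary stress on 3, 5, 7: ˈskod.le.ˌta:b.bu:.ˌnap.to.ˌblo.

primary 1, secondary 3, 5, 7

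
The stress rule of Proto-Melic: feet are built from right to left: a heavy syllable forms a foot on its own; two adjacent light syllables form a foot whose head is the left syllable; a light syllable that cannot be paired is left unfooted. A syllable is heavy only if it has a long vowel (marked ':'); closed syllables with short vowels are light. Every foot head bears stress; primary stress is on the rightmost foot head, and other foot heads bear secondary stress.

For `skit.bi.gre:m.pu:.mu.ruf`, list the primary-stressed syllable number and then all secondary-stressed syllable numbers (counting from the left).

primary 5, secondary 1, 3, 4

Weights: 1 skit L, 2 bi L, 3 gre:m H, 4 pu: H, 5 mu L, 6 ruf L.
Parse right to left (heavy = foot alone; LL = one foot; stranded L unfooted): (ˈskit.bi) (ˈgre:m) (ˈpu:) (ˈmu.ruf).
Foot heads: 1, 3, 4, 5.
Primary stress on the rightmost head = syllable 5.
Secondary stress on 1, 3, 4: ˌskit.bi.ˌgre:m.ˌpu:.ˈmu.ruf.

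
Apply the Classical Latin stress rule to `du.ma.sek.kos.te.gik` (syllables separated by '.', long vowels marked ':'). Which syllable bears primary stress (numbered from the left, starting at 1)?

4

Classical Latin: stress the penult if heavy (long vowel or closed), else the antepenult.
Weights: 4 kos H, 5 te L, 6 gik H.
The penult (syllable 5, te) is light, so stress falls on the antepenult (syllable 4, kos).
Stress on syllable 4: du.ma.sek.ˈkos.te.gik.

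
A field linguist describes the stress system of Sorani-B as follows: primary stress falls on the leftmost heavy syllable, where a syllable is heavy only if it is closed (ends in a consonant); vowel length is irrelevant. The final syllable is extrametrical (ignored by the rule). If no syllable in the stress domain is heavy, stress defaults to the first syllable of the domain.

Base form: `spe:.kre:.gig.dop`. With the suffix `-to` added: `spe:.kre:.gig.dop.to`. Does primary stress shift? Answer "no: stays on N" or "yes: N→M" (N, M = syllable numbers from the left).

no: stays on 3

Base `spe:.kre:.gig.dop` (4 syllables):
  The final syllable (4, dop) is extrametrical; the stress domain is syllables 1–3.
  Weights: 1 spe: L, 2 kre: L, 3 gig H.
  Heavy syllables in the domain: 3. The leftmost is syllable 3 (gig).
  → primary stress on syllable 3.
Suffixed `spe:.kre:.gig.dop.to` (5 syllables):
  The final syllable (5, to) is extrametrical; the stress domain is syllables 1–4.
  Weights: 1 spe: L, 2 kre: L, 3 gig H, 4 dop H.
  Heavy syllables in the domain: 3, 4. The leftmost is syllable 3 (gig).
  → primary stress on syllable 3.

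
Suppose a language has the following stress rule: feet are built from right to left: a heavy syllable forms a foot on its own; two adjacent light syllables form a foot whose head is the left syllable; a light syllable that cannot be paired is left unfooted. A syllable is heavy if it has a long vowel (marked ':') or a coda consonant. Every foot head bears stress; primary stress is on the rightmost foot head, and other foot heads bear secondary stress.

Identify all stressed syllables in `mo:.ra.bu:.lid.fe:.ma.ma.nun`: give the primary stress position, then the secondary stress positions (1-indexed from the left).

Weights: 1 mo: H, 2 ra L, 3 bu: H, 4 lid H, 5 fe: H, 6 ma L, 7 ma L, 8 nun H.
Parse right to left (heavy = foot alone; LL = one foot; stranded L unfooted): (ˈmo:) ra (ˈbu:) (ˈlid) (ˈfe:) (ˈma.ma) (ˈnun).
Foot heads: 1, 3, 4, 5, 6, 8.
Primary stress on the rightmost head = syllable 8.
Secondary stress on 1, 3, 4, 5, 6: ˌmo:.ra.ˌbu:.ˌlid.ˌfe:.ˌma.ma.ˈnun.

primary 8, secondary 1, 3, 4, 5, 6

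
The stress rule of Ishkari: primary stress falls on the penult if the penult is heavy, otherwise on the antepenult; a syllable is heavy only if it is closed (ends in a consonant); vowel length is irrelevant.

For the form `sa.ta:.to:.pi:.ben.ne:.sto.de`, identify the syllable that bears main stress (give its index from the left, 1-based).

Weights: 6 ne: L, 7 sto L, 8 de L.
The penult (syllable 7, sto) is light, so stress falls on the antepenult (syllable 6, ne:).
Primary stress: syllable 6 → sa.ta:.to:.pi:.ben.ˈne:.sto.de.

6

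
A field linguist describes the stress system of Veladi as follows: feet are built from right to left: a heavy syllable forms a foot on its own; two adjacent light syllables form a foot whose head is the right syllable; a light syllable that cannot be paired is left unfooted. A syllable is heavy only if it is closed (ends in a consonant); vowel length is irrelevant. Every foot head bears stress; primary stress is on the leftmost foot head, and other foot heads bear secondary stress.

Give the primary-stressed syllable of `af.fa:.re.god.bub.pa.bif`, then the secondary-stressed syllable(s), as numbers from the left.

Weights: 1 af H, 2 fa: L, 3 re L, 4 god H, 5 bub H, 6 pa L, 7 bif H.
Parse right to left (heavy = foot alone; LL = one foot; stranded L unfooted): (ˈaf) (fa:.ˈre) (ˈgod) (ˈbub) pa (ˈbif).
Foot heads: 1, 3, 4, 5, 7.
Primary stress on the leftmost head = syllable 1.
Secondary stress on 3, 4, 5, 7: ˈaf.fa:.ˌre.ˌgod.ˌbub.pa.ˌbif.

primary 1, secondary 3, 4, 5, 7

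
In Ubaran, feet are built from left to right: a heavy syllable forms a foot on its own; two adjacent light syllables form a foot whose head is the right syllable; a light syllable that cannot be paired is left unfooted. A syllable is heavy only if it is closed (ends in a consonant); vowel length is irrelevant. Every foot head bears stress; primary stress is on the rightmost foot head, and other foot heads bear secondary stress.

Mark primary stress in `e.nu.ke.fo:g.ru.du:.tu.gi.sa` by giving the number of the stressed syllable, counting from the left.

Weights: 1 e L, 2 nu L, 3 ke L, 4 fo:g H, 5 ru L, 6 du: L, 7 tu L, 8 gi L, 9 sa L.
Parse left to right (heavy = foot alone; LL = one foot; stranded L unfooted): (e.ˈnu) ke (ˈfo:g) (ru.ˈdu:) (tu.ˈgi) sa.
Foot heads: 2, 4, 6, 8.
Primary stress on the rightmost head = syllable 8.
Primary stress: syllable 8 → e.nu.ke.fo:g.ru.du:.tu.ˈgi.sa.

8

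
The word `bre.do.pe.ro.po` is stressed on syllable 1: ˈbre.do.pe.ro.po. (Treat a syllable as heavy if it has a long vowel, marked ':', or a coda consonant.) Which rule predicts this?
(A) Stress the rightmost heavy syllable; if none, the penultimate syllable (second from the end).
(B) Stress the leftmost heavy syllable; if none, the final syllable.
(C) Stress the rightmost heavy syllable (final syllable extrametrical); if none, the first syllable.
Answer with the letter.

Rule A → syllable 4 (observed: 1).
Rule B → syllable 5 (observed: 1).
Rule C → syllable 1 ✓.

C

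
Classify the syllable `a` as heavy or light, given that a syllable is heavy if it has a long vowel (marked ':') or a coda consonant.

`a`: short vowel, open (no coda). Short vowel, open → light.

light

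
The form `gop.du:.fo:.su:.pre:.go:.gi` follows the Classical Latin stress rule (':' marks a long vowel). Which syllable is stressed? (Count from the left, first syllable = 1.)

Classical Latin: stress the penult if heavy (long vowel or closed), else the antepenult.
Weights: 5 pre: H, 6 go: H, 7 gi L.
The penult (syllable 6, go:) is heavy, so it takes stress.
Stress on syllable 6: gop.du:.fo:.su:.pre:.ˈgo:.gi.

6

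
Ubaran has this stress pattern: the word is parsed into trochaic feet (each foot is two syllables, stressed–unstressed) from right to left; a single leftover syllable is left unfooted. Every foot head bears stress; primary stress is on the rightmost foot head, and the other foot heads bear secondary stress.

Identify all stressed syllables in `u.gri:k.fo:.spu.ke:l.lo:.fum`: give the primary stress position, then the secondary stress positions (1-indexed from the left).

primary 6, secondary 2, 4

Parse right to left into trochaic (ˈσσ) feet: u (ˈgri:k.fo:) (ˈspu.ke:l) (ˈlo:.fum). Syllable 1 is left unfooted.
Foot heads (stressed positions): 2, 4, 6.
End Rule Rightmost: primary stress on the rightmost head = syllable 6.
Secondary stress on 2, 4: u.ˌgri:k.fo:.ˌspu.ke:l.ˈlo:.fum.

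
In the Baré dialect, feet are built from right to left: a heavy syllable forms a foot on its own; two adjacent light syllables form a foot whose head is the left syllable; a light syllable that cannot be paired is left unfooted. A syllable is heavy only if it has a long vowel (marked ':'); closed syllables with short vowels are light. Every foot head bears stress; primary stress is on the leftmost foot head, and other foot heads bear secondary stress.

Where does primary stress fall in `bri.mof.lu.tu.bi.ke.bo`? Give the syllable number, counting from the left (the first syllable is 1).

2

Weights: 1 bri L, 2 mof L, 3 lu L, 4 tu L, 5 bi L, 6 ke L, 7 bo L.
Parse right to left (heavy = foot alone; LL = one foot; stranded L unfooted): bri (ˈmof.lu) (ˈtu.bi) (ˈke.bo).
Foot heads: 2, 4, 6.
Primary stress on the leftmost head = syllable 2.
Primary stress: syllable 2 → bri.ˈmof.lu.tu.bi.ke.bo.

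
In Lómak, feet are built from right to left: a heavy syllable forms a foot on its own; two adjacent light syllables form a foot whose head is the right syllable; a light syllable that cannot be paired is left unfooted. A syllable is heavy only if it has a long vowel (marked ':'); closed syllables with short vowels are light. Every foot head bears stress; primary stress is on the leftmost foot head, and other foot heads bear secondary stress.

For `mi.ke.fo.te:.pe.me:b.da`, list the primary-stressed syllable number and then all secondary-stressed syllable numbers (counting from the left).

primary 3, secondary 4, 6

Weights: 1 mi L, 2 ke L, 3 fo L, 4 te: H, 5 pe L, 6 me:b H, 7 da L.
Parse right to left (heavy = foot alone; LL = one foot; stranded L unfooted): mi (ke.ˈfo) (ˈte:) pe (ˈme:b) da.
Foot heads: 3, 4, 6.
Primary stress on the leftmost head = syllable 3.
Secondary stress on 4, 6: mi.ke.ˈfo.ˌte:.pe.ˌme:b.da.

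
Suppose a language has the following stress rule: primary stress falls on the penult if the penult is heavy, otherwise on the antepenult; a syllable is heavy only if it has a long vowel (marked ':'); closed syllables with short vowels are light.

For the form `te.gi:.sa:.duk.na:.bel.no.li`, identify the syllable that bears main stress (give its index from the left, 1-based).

Weights: 6 bel L, 7 no L, 8 li L.
The penult (syllable 7, no) is light, so stress falls on the antepenult (syllable 6, bel).
Primary stress: syllable 6 → te.gi:.sa:.duk.na:.ˈbel.no.li.

6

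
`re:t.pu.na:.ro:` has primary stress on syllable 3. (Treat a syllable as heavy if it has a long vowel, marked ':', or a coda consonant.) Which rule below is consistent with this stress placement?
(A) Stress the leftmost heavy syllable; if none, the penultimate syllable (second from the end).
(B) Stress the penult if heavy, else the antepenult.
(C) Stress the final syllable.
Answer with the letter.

B

Rule A → syllable 1 (observed: 3).
Rule B → syllable 3 ✓.
Rule C → syllable 4 (observed: 3).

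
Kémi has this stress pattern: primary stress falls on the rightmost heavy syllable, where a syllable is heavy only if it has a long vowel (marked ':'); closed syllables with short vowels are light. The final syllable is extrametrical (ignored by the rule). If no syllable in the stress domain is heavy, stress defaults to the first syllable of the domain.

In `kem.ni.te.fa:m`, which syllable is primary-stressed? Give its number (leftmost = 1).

1

The final syllable (4, fa:m) is extrametrical; the stress domain is syllables 1–3.
Weights: 1 kem L, 2 ni L, 3 te L.
No heavy syllable in the domain; default to the first syllable of the domain = syllable 1.
Primary stress: syllable 1 → ˈkem.ni.te.fa:m.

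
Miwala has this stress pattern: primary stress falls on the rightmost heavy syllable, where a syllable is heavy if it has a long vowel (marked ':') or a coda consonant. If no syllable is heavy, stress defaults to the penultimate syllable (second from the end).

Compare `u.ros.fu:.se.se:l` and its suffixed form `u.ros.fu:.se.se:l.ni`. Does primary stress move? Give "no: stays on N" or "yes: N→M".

Base `u.ros.fu:.se.se:l` (5 syllables):
  Weights: 1 u L, 2 ros H, 3 fu: H, 4 se L, 5 se:l H.
  Heavy syllables in the domain: 2, 3, 5. The rightmost is syllable 5 (se:l).
  → primary stress on syllable 5.
Suffixed `u.ros.fu:.se.se:l.ni` (6 syllables):
  Weights: 1 u L, 2 ros H, 3 fu: H, 4 se L, 5 se:l H, 6 ni L.
  Heavy syllables in the domain: 2, 3, 5. The rightmost is syllable 5 (se:l).
  → primary stress on syllable 5.

no: stays on 5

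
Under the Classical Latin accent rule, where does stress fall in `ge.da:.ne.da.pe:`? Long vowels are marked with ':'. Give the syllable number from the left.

Classical Latin: stress the penult if heavy (long vowel or closed), else the antepenult.
Weights: 3 ne L, 4 da L, 5 pe: H.
The penult (syllable 4, da) is light, so stress falls on the antepenult (syllable 3, ne).
Stress on syllable 3: ge.da:.ˈne.da.pe:.

3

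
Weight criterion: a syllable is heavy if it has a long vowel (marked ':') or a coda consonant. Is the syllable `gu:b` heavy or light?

heavy

`gu:b`: long vowel, closed (coda /b/). Long vowel and closed → heavy.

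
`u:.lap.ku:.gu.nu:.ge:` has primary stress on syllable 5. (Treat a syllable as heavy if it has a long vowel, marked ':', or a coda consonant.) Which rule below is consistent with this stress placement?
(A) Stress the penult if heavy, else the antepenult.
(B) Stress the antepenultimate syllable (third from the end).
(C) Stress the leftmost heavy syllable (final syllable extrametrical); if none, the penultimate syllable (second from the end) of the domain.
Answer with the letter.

A

Rule A → syllable 5 ✓.
Rule B → syllable 4 (observed: 5).
Rule C → syllable 1 (observed: 5).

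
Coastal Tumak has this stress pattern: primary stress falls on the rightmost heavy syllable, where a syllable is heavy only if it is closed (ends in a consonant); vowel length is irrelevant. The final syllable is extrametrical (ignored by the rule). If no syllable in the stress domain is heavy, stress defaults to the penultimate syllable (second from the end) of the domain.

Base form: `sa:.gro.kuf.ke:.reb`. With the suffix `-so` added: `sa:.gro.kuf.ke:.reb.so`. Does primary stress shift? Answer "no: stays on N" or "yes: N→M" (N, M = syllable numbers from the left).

yes: 3→5

Base `sa:.gro.kuf.ke:.reb` (5 syllables):
  The final syllable (5, reb) is extrametrical; the stress domain is syllables 1–4.
  Weights: 1 sa: L, 2 gro L, 3 kuf H, 4 ke: L.
  Heavy syllables in the domain: 3. The rightmost is syllable 3 (kuf).
  → primary stress on syllable 3.
Suffixed `sa:.gro.kuf.ke:.reb.so` (6 syllables):
  The final syllable (6, so) is extrametrical; the stress domain is syllables 1–5.
  Weights: 1 sa: L, 2 gro L, 3 kuf H, 4 ke: L, 5 reb H.
  Heavy syllables in the domain: 3, 5. The rightmost is syllable 5 (reb).
  → primary stress on syllable 5.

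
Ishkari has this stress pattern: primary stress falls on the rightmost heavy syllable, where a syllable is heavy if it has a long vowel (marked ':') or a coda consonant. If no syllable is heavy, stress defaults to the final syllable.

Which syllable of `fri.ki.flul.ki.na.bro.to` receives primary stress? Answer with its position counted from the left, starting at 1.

Weights: 1 fri L, 2 ki L, 3 flul H, 4 ki L, 5 na L, 6 bro L, 7 to L.
Heavy syllables in the domain: 3. The rightmost is syllable 3 (flul).
Primary stress: syllable 3 → fri.ki.ˈflul.ki.na.bro.to.

3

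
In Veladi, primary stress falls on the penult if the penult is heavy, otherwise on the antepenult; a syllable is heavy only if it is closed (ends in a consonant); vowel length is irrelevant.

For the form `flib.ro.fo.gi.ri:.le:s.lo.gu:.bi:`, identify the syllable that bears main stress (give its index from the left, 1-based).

7

Weights: 7 lo L, 8 gu: L, 9 bi: L.
The penult (syllable 8, gu:) is light, so stress falls on the antepenult (syllable 7, lo).
Primary stress: syllable 7 → flib.ro.fo.gi.ri:.le:s.ˈlo.gu:.bi:.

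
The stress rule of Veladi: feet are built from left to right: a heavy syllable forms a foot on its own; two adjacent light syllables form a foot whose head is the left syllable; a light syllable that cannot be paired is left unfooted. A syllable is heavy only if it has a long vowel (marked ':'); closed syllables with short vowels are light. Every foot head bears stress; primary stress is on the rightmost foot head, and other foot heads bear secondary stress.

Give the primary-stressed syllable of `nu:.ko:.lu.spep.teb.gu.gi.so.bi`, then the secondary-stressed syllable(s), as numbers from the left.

Weights: 1 nu: H, 2 ko: H, 3 lu L, 4 spep L, 5 teb L, 6 gu L, 7 gi L, 8 so L, 9 bi L.
Parse left to right (heavy = foot alone; LL = one foot; stranded L unfooted): (ˈnu:) (ˈko:) (ˈlu.spep) (ˈteb.gu) (ˈgi.so) bi.
Foot heads: 1, 2, 3, 5, 7.
Primary stress on the rightmost head = syllable 7.
Secondary stress on 1, 2, 3, 5: ˌnu:.ˌko:.ˌlu.spep.ˌteb.gu.ˈgi.so.bi.

primary 7, secondary 1, 2, 3, 5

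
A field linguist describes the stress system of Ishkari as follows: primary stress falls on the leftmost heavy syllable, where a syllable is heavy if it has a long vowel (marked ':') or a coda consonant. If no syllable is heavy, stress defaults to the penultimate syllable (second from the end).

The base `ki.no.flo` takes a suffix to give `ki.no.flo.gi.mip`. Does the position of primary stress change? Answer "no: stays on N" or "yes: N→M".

Base `ki.no.flo` (3 syllables):
  Weights: 1 ki L, 2 no L, 3 flo L.
  No heavy syllable in the domain; default to the penultimate syllable (second from the end) = syllable 2.
  → primary stress on syllable 2.
Suffixed `ki.no.flo.gi.mip` (5 syllables):
  Weights: 1 ki L, 2 no L, 3 flo L, 4 gi L, 5 mip H.
  Heavy syllables in the domain: 5. The leftmost is syllable 5 (mip).
  → primary stress on syllable 5.

yes: 2→5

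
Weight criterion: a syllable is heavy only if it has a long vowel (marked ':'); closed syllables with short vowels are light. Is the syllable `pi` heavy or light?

`pi`: short vowel, open (no coda). Short vowel → light.

light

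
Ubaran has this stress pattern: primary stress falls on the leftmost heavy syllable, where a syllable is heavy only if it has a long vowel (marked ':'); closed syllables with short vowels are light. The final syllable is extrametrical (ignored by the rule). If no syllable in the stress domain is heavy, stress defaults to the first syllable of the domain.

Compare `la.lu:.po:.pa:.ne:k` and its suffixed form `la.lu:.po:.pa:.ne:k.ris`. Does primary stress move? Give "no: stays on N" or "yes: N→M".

Base `la.lu:.po:.pa:.ne:k` (5 syllables):
  The final syllable (5, ne:k) is extrametrical; the stress domain is syllables 1–4.
  Weights: 1 la L, 2 lu: H, 3 po: H, 4 pa: H.
  Heavy syllables in the domain: 2, 3, 4. The leftmost is syllable 2 (lu:).
  → primary stress on syllable 2.
Suffixed `la.lu:.po:.pa:.ne:k.ris` (6 syllables):
  The final syllable (6, ris) is extrametrical; the stress domain is syllables 1–5.
  Weights: 1 la L, 2 lu: H, 3 po: H, 4 pa: H, 5 ne:k H.
  Heavy syllables in the domain: 2, 3, 4, 5. The leftmost is syllable 2 (lu:).
  → primary stress on syllable 2.

no: stays on 2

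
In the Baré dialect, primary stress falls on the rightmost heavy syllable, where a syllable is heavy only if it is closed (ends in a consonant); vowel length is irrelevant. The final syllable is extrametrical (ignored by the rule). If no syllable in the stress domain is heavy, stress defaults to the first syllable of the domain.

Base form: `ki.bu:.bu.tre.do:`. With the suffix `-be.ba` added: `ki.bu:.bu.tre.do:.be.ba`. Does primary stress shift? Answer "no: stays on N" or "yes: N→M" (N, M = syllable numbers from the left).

Base `ki.bu:.bu.tre.do:` (5 syllables):
  The final syllable (5, do:) is extrametrical; the stress domain is syllables 1–4.
  Weights: 1 ki L, 2 bu: L, 3 bu L, 4 tre L.
  No heavy syllable in the domain; default to the first syllable of the domain = syllable 1.
  → primary stress on syllable 1.
Suffixed `ki.bu:.bu.tre.do:.be.ba` (7 syllables):
  The final syllable (7, ba) is extrametrical; the stress domain is syllables 1–6.
  Weights: 1 ki L, 2 bu: L, 3 bu L, 4 tre L, 5 do: L, 6 be L.
  No heavy syllable in the domain; default to the first syllable of the domain = syllable 1.
  → primary stress on syllable 1.

no: stays on 1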